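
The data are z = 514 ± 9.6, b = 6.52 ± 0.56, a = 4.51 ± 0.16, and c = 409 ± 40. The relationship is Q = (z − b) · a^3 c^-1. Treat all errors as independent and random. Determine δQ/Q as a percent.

Let u = z − b = 507. δu = √(δz² + δb²) = √(92.2 + 0.314) = 9.62, so δu/u = 0.0189.
Q is then a monomial in u, a, c:
δQ/Q = √((δu/u)² + (3·δa/a)² + (-1·δc/c)²) = √(0.000359 + 0.0113 + 0.00956) = 0.146

14.6%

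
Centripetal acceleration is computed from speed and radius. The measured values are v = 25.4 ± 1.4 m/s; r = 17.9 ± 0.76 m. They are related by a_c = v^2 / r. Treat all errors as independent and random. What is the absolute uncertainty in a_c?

Since a_c is a product/quotient, work with relative uncertainties:
  (2·δv/v)² = (2×0.0551)² = 0.0122;  (-1·δr/r)² = (-1×0.0425)² = 0.00180
δa_c/a_c = √(0.0140) = 0.118
a_c = 36.0 m/s^2, so δa_c = 0.118 × 36.0 = 4.26 m/s^2.

4.26 m/s^2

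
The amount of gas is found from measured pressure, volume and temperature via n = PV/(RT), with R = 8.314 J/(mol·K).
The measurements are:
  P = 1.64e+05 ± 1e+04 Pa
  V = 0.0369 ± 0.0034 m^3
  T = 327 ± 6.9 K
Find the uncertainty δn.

For a monomial n ∝ P, V, T^-1, fractional errors add in quadrature:
  (1·δP/P)² = (1×0.0610)² = 0.00372;  (1·δV/V)² = (1×0.0921)² = 0.00849;  (-1·δT/T)² = (-1×0.0211)² = 0.000445
δn/n = √(0.0127) = 0.112
n = 2.23 mol, so δn = 0.112 × 2.23 = 0.250 mol.

0.250 mol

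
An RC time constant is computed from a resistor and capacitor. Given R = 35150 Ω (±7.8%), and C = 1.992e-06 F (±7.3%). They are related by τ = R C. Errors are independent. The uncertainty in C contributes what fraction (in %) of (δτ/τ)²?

(δτ/τ)² = (1·δR/R)² + (1·δC/C)²
  R term: (1×0.0780)² = 0.00608
  C term: (1×0.0730)² = 0.00533
Total = 0.0114. Share from C = 0.00533/0.0114 = 0.467.

46.7%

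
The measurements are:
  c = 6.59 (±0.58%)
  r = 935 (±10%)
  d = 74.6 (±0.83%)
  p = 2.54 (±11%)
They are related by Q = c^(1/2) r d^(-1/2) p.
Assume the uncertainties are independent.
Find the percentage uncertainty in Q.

14.9%

Each factor contributes (exponent × relative error)² to (δQ/Q)²:
  (½·δc/c)² = (0.5×0.00580)² = 8.41e-06;  (1·δr/r)² = (1×0.100)² = 0.0100;  (−½·δd/d)² = (-0.5×0.00830)² = 1.72e-05;  (1·δp/p)² = (1×0.110)² = 0.0121
δQ/Q = √(0.0221) = 0.149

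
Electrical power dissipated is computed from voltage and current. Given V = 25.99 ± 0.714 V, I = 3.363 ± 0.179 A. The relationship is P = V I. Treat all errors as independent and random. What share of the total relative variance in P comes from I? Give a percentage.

79.0%

(δP/P)² = (1·δV/V)² + (1·δI/I)²
  V term: (1×0.0275)² = 0.000755
  I term: (1×0.0532)² = 0.00283
Total = 0.00359. Share from I = 0.00283/0.00359 = 0.790.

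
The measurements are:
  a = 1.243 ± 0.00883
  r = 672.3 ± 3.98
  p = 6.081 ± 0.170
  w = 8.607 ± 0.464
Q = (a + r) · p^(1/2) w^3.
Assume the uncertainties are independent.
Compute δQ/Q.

Let u = a + r = 673.5. δu = √(δa² + δr²) = √(7.8e-05 + 15.8) = 3.98, so δu/u = 0.00591.
Q is then a monomial in u, p, w:
δQ/Q = √((δu/u)² + (½·δp/p)² + (3·δw/w)²) = √(3.49e-05 + 0.000195 + 0.0262) = 0.162

0.162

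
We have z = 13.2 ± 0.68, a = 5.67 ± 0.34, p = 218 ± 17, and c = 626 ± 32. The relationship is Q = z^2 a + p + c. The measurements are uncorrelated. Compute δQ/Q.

Let w = z^2·a = 988. δw/w = √((2·δz/z)² + (1·δa/a)²) = √(0.0106 + 0.00360) = 0.119, so δw = 118.
Q = w + p + c: δQ = √(δw² + δp² + δc²) = √(13900 + 289 + 1020) = 123
Q = 1830, so δQ/Q = 123/1830 = 0.0673.

0.0673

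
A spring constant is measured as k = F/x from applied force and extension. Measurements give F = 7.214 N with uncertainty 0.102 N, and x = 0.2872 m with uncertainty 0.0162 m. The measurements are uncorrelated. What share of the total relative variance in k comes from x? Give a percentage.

94.1%

(δk/k)² = (1·δF/F)² + (-1·δx/x)²
  F term: (1×0.0141)² = 0.000200
  x term: (-1×0.0564)² = 0.00318
Total = 0.00338. Share from x = 0.00318/0.00338 = 0.941.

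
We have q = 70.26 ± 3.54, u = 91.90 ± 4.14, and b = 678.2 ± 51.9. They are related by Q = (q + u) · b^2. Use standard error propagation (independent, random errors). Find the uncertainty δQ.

Let w = q + u = 162.2. δw = √(δq² + δu²) = √(12.5 + 17.1) = 5.45, so δw/w = 0.0336.
Q is then a monomial in w, b:
δQ/Q = √((δw/w)² + (2·δb/b)²) = √(0.00113 + 0.0234) = 0.157
Q = 7.459e+07, so δQ = 0.157 × 7.459e+07 = 1.17e+07.

1.17e+07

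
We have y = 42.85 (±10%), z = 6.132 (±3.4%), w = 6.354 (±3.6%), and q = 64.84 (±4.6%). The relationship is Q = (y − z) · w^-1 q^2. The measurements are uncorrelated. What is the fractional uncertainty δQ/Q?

0.153

Let u = y − z = 36.72. δu = √(δy² + δz²) = √(18.4 + 0.0435) = 4.29, so δu/u = 0.117.
Q is then a monomial in u, w, q:
δQ/Q = √((δu/u)² + (-1·δw/w)² + (2·δq/q)²) = √(0.0137 + 0.00130 + 0.00846) = 0.153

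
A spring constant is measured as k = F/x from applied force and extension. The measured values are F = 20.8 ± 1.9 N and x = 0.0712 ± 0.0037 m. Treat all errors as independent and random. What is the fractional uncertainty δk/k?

k is a product of powers, so relative uncertainties combine in quadrature:
  (1·δF/F)² = (1×0.0913)² = 0.00834;  (-1·δx/x)² = (-1×0.0520)² = 0.00270
δk/k = √(0.0110) = 0.105

0.105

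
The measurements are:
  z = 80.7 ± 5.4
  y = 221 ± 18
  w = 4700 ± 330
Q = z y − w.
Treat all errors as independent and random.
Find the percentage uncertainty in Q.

Let p = z·y = 17800. δp/p = √((1·δz/z)² + (1·δy/y)²) = √(0.00448 + 0.00663) = 0.105, so δp = 1880.
Q = p − w: δQ = √(δp² + δw²) = √(3.53e+06 + 1.09e+05) = 1910
Q = 13100, so δQ/Q = 1910/13100 = 0.145.

14.5%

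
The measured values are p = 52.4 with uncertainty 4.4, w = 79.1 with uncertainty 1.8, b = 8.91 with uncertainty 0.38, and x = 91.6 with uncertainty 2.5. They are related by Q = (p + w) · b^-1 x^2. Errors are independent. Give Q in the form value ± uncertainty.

Let u = p + w = 132. δu = √(δp² + δw²) = √(19.4 + 3.24) = 4.75, so δu/u = 0.0362.
Q is then a monomial in u, b, x:
δQ/Q = √((δu/u)² + (-1·δb/b)² + (2·δx/x)²) = √(0.00131 + 0.00182 + 0.00298) = 0.0781
Q = 1.24e+05, so δQ = 0.0781 × 1.24e+05 = 9680.

(1.24 ± 0.0968) × 10^5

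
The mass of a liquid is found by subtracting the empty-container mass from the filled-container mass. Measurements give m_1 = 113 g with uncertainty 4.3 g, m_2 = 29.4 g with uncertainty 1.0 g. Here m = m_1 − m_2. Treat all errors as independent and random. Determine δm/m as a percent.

Each term contributes (cᵢ δxᵢ)² to (δm)²:
  (δm_1)² = 18.5;  (δm_2)² = 1.00
δm = √(19.5) = 4.41 g
m = 83.6 g, so δm/m = 4.41/83.6 = 0.0528.

5.28%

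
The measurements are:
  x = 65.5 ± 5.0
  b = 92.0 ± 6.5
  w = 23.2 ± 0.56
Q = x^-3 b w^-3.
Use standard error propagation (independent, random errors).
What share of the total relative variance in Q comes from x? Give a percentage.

(δQ/Q)² = (-3·δx/x)² + (1·δb/b)² + (-3·δw/w)²
  x term: (-3×0.0763)² = 0.0524
  b term: (1×0.0707)² = 0.00499
  w term: (-3×0.0241)² = 0.00524
Total = 0.0627. Share from x = 0.0524/0.0627 = 0.837.

83.7%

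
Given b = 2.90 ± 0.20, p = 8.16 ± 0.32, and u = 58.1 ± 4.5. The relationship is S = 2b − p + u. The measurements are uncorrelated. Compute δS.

4.53

Each term contributes (cᵢ δxᵢ)² to (δS)²:
  (2·δb)² = 0.160;  (δp)² = 0.102;  (δu)² = 20.2
δS = √(20.5) = 4.53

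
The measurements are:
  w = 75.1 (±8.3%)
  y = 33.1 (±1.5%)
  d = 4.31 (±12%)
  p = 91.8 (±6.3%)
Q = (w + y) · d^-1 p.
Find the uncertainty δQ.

340

Let u = w + y = 108. δu = √(δw² + δy²) = √(38.9 + 0.247) = 6.25, so δu/u = 0.0578.
Q is then a monomial in u, d, p:
δQ/Q = √((δu/u)² + (-1·δd/d)² + (1·δp/p)²) = √(0.00334 + 0.0144 + 0.00397) = 0.147
Q = 2300, so δQ = 0.147 × 2300 = 340.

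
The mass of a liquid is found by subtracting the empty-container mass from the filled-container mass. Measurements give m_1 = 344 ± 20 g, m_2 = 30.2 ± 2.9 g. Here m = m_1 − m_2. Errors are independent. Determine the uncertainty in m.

20.2 g

Each term contributes (cᵢ δxᵢ)² to (δm)²:
  (δm_1)² = 400;  (δm_2)² = 8.41
δm = √(408) = 20.2 g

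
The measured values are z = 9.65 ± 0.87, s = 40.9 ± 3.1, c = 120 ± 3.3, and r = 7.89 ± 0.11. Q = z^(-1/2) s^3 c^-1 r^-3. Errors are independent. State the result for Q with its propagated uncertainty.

Each factor contributes (exponent × relative error)² to (δQ/Q)²:
  (−½·δz/z)² = (-0.5×0.0902)² = 0.00203;  (3·δs/s)² = (3×0.0758)² = 0.0517;  (-1·δc/c)² = (-1×0.0275)² = 0.000756;  (-3·δr/r)² = (-3×0.0139)² = 0.00175
δQ/Q = √(0.0562) = 0.237
Q = 0.374, so δQ = 0.237 × 0.374 = 0.0886.

0.374 ± 0.0886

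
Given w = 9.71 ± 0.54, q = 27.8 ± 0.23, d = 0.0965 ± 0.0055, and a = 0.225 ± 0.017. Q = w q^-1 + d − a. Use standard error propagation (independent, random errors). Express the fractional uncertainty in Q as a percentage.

12.0%

Let p = w·q^-1 = 0.349. δp/p = √((1·δw/w)² + (-1·δq/q)²) = √(0.00309 + 6.84e-05) = 0.0562, so δp = 0.0196.
Q = p + d − a: δQ = √(δp² + δd² + δa²) = √(0.000386 + 3.02e-05 + 0.000289) = 0.0266
Q = 0.221, so δQ/Q = 0.0266/0.221 = 0.120.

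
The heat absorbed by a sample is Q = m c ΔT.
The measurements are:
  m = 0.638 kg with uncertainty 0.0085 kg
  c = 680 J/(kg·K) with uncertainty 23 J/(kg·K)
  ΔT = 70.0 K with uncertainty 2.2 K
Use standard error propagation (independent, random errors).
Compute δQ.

1460 J

Q is a product of powers, so relative uncertainties combine in quadrature:
  (1·δm/m)² = (1×0.0133)² = 0.000177;  (1·δc/c)² = (1×0.0338)² = 0.00114;  (1·δΔT/ΔT)² = (1×0.0314)² = 0.000988
δQ/Q = √(0.00231) = 0.0481
Q = 30400 J, so δQ = 0.0481 × 30400 = 1460 J.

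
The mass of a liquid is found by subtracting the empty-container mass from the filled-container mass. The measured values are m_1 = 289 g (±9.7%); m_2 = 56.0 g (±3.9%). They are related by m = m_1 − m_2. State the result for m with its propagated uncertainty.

Sums and differences: (δm)² = Σ (cᵢ δxᵢ)².
  (δm_1)² = 786;  (δm_2)² = 4.77
δm = √(791) = 28.1 g
m = 233 g.

233 ± 28.1 g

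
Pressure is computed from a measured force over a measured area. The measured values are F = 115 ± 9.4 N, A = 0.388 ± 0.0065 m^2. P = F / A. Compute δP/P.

Relative error in a monomial: (δP/P)² = Σ (nᵢ · δxᵢ/xᵢ)².
  (1·δF/F)² = (1×0.0817)² = 0.00668;  (-1·δA/A)² = (-1×0.0168)² = 0.000281
δP/P = √(0.00696) = 0.0834

0.0834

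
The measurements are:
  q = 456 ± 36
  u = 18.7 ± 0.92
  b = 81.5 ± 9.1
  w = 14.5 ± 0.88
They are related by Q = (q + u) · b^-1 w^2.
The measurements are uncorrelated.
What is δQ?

Let h = q + u = 475. δh = √(δq² + δu²) = √(1300 + 0.846) = 36.0, so δh/h = 0.0759.
Q is then a monomial in h, b, w:
δQ/Q = √((δh/h)² + (-1·δb/b)² + (2·δw/w)²) = √(0.00576 + 0.0125 + 0.0147) = 0.182
Q = 1220, so δQ = 0.182 × 1220 = 222.

222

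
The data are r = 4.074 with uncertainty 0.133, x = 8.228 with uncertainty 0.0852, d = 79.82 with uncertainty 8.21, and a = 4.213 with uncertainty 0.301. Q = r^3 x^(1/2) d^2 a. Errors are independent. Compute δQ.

Q is a product of powers, so relative uncertainties combine in quadrature:
  (3·δr/r)² = (3×0.0326)² = 0.00959;  (½·δx/x)² = (0.5×0.0104)² = 2.68e-05;  (2·δd/d)² = (2×0.103)² = 0.0423;  (1·δa/a)² = (1×0.0714)² = 0.00510
δQ/Q = √(0.0570) = 0.239
Q = 5.206e+06, so δQ = 0.239 × 5.206e+06 = 1.24e+06.

1.24e+06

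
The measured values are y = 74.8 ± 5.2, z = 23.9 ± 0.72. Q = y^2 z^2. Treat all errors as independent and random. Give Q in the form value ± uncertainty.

(3.20 ± 0.484) × 10^6

Q is a product of powers, so relative uncertainties combine in quadrature:
  (2·δy/y)² = (2×0.0695)² = 0.0193;  (2·δz/z)² = (2×0.0301)² = 0.00363
δQ/Q = √(0.0230) = 0.152
Q = 3.2e+06, so δQ = 0.152 × 3.2e+06 = 4.84e+05.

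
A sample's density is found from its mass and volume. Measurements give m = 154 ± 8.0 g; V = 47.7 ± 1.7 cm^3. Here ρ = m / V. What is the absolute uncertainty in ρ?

0.203 g/cm^3

Products/powers → add relative errors in quadrature, weighted by exponent:
  (1·δm/m)² = (1×0.0519)² = 0.00270;  (-1·δV/V)² = (-1×0.0356)² = 0.00127
δρ/ρ = √(0.00397) = 0.0630
ρ = 3.23 g/cm^3, so δρ = 0.0630 × 3.23 = 0.203 g/cm^3.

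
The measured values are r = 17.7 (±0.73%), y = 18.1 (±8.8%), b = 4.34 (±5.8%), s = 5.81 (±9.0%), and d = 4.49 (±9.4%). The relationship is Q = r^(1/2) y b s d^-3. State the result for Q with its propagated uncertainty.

Relative error in a monomial: (δQ/Q)² = Σ (nᵢ · δxᵢ/xᵢ)².
  (½·δr/r)² = (0.5×0.00730)² = 1.33e-05;  (1·δy/y)² = (1×0.0880)² = 0.00774;  (1·δb/b)² = (1×0.0580)² = 0.00336;  (1·δs/s)² = (1×0.0900)² = 0.00810;  (-3·δd/d)² = (-3×0.0940)² = 0.0795
δQ/Q = √(0.0987) = 0.314
Q = 21.2, so δQ = 0.314 × 21.2 = 6.67.

21.2 ± 6.67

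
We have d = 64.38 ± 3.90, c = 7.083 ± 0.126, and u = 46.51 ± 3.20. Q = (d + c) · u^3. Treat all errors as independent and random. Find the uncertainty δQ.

1.54e+06

Let w = d + c = 71.46. δw = √(δd² + δc²) = √(15.2 + 0.0159) = 3.90, so δw/w = 0.0546.
Q is then a monomial in w, u:
δQ/Q = √((δw/w)² + (3·δu/u)²) = √(0.00298 + 0.0426) = 0.214
Q = 7.19e+06, so δQ = 0.214 × 7.19e+06 = 1.54e+06.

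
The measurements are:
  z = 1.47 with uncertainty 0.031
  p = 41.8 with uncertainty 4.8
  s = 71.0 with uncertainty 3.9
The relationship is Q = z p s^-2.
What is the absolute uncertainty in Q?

0.00195

Each factor contributes (exponent × relative error)² to (δQ/Q)²:
  (1·δz/z)² = (1×0.0211)² = 0.000445;  (1·δp/p)² = (1×0.115)² = 0.0132;  (-2·δs/s)² = (-2×0.0549)² = 0.0121
δQ/Q = √(0.0257) = 0.160
Q = 0.0122, so δQ = 0.160 × 0.0122 = 0.00195.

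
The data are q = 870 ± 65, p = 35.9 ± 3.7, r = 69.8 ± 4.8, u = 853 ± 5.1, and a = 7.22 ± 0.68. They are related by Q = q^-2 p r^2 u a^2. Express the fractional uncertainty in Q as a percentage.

29.6%

Q is a product of powers, so relative uncertainties combine in quadrature:
  (-2·δq/q)² = (-2×0.0747)² = 0.0223;  (1·δp/p)² = (1×0.103)² = 0.0106;  (2·δr/r)² = (2×0.0688)² = 0.0189;  (1·δu/u)² = (1×0.00598)² = 3.57e-05;  (2·δa/a)² = (2×0.0942)² = 0.0355
δQ/Q = √(0.0874) = 0.296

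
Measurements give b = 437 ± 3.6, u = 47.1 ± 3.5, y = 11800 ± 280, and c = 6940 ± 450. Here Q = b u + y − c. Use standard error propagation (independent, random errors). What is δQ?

1630

Let p = b·u = 20600. δp/p = √((1·δb/b)² + (1·δu/u)²) = √(6.79e-05 + 0.00552) = 0.0748, so δp = 1540.
Q = p + y − c: δQ = √(δp² + δy² + δc²) = √(2.37e+06 + 78400 + 2.02e+05) = 1630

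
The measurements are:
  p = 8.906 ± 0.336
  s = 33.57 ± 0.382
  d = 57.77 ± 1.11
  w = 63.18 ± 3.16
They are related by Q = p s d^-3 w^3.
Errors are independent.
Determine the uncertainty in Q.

Each factor contributes (exponent × relative error)² to (δQ/Q)²:
  (1·δp/p)² = (1×0.0377)² = 0.00142;  (1·δs/s)² = (1×0.0114)² = 0.000129;  (-3·δd/d)² = (-3×0.0192)² = 0.00332;  (3·δw/w)² = (3×0.0500)² = 0.0225
δQ/Q = √(0.0274) = 0.165
Q = 391.1, so δQ = 0.165 × 391.1 = 64.7.

64.7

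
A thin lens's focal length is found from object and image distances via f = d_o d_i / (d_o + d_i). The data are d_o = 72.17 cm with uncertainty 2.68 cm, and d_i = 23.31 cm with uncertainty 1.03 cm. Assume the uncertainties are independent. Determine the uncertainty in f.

0.610 cm

∂f/∂d_o = (d_i/(d_o+d_i))² = 0.0596;  ∂f/∂d_i = (d_o/(d_o+d_i))² = 0.571
δf = √((∂f/∂d_o · δd_o)² + (∂f/∂d_i · δd_i)²) = √(0.0255 + 0.346) = 0.610 cm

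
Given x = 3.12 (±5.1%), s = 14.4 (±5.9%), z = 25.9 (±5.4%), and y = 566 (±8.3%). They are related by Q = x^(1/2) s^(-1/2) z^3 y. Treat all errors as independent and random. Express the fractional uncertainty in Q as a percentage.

Q is a product of powers, so relative uncertainties combine in quadrature:
  (½·δx/x)² = (0.5×0.0510)² = 0.000650;  (−½·δs/s)² = (-0.5×0.0590)² = 0.000870;  (3·δz/z)² = (3×0.0540)² = 0.0262;  (1·δy/y)² = (1×0.0830)² = 0.00689
δQ/Q = √(0.0347) = 0.186

18.6%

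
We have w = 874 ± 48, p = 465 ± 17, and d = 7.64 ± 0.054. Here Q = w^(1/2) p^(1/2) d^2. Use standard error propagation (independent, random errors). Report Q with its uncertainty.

37200 ± 1340

Since Q is a product/quotient, work with relative uncertainties:
  (½·δw/w)² = (0.5×0.0549)² = 0.000754;  (½·δp/p)² = (0.5×0.0366)² = 0.000334;  (2·δd/d)² = (2×0.00707)² = 0.000200
δQ/Q = √(0.00129) = 0.0359
Q = 37200, so δQ = 0.0359 × 37200 = 1340.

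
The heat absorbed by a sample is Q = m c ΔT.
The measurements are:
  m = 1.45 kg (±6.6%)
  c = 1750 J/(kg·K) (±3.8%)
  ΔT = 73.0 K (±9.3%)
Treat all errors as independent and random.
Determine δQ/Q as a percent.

12.0%

Q is a product of powers, so relative uncertainties combine in quadrature:
  (1·δm/m)² = (1×0.0660)² = 0.00436;  (1·δc/c)² = (1×0.0380)² = 0.00144;  (1·δΔT/ΔT)² = (1×0.0930)² = 0.00865
δQ/Q = √(0.0144) = 0.120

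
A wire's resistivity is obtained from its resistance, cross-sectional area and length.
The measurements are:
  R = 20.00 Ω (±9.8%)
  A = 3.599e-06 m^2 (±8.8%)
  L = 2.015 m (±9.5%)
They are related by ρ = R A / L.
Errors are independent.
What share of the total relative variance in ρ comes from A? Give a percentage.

29.4%

(δρ/ρ)² = (1·δR/R)² + (1·δA/A)² + (-1·δL/L)²
  R term: (1×0.0980)² = 0.00960
  A term: (1×0.0880)² = 0.00774
  L term: (-1×0.0950)² = 0.00903
Total = 0.0264. Share from A = 0.00774/0.0264 = 0.294.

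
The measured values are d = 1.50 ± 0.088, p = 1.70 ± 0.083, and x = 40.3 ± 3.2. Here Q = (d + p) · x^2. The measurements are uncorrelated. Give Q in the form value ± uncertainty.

Let u = d + p = 3.20. δu = √(δd² + δp²) = √(0.00774 + 0.00689) = 0.121, so δu/u = 0.0378.
Q is then a monomial in u, x:
δQ/Q = √((δu/u)² + (2·δx/x)²) = √(0.00143 + 0.0252) = 0.163
Q = 5200, so δQ = 0.163 × 5200 = 848.

5200 ± 848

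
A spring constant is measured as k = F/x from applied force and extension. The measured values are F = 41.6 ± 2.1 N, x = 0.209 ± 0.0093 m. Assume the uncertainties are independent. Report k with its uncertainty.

Since k is a product/quotient, work with relative uncertainties:
  (1·δF/F)² = (1×0.0505)² = 0.00255;  (-1·δx/x)² = (-1×0.0445)² = 0.00198
δk/k = √(0.00453) = 0.0673
k = 199 N/m, so δk = 0.0673 × 199 = 13.4 N/m.

199 ± 13.4 N/m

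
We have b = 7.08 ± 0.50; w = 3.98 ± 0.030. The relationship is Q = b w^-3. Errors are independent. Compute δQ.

0.00833

Products/powers → add relative errors in quadrature, weighted by exponent:
  (1·δb/b)² = (1×0.0706)² = 0.00499;  (-3·δw/w)² = (-3×0.00754)² = 0.000511
δQ/Q = √(0.00550) = 0.0742
Q = 0.112, so δQ = 0.0742 × 0.112 = 0.00833.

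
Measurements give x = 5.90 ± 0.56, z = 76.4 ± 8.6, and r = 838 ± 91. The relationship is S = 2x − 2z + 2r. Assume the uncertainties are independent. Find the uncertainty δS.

183

For a sum/difference, combine absolute errors in quadrature:
  (2·δx)² = 1.25;  (2·δz)² = 296;  (2·δr)² = 33100
δS = √(33400) = 183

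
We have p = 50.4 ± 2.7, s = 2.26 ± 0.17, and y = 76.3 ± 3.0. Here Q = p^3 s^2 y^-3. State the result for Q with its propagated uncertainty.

1.47 ± 0.368

Q is a product of powers, so relative uncertainties combine in quadrature:
  (3·δp/p)² = (3×0.0536)² = 0.0258;  (2·δs/s)² = (2×0.0752)² = 0.0226;  (-3·δy/y)² = (-3×0.0393)² = 0.0139
δQ/Q = √(0.0624) = 0.250
Q = 1.47, so δQ = 0.250 × 1.47 = 0.368.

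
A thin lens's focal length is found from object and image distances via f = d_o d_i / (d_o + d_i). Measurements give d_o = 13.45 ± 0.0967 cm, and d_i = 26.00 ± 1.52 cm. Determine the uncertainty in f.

∂f/∂d_o = (d_i/(d_o+d_i))² = 0.434;  ∂f/∂d_i = (d_o/(d_o+d_i))² = 0.116
δf = √((∂f/∂d_o · δd_o)² + (∂f/∂d_i · δd_i)²) = √(0.00176 + 0.0312) = 0.182 cm

0.182 cm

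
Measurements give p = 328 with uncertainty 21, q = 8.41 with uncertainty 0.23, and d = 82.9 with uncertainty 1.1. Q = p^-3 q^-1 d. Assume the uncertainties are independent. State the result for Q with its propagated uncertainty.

(2.79 ± 0.543) × 10^-7

Products/powers → add relative errors in quadrature, weighted by exponent:
  (-3·δp/p)² = (-3×0.0640)² = 0.0369;  (-1·δq/q)² = (-1×0.0273)² = 0.000748;  (1·δd/d)² = (1×0.0133)² = 0.000176
δQ/Q = √(0.0378) = 0.194
Q = 2.79e-07, so δQ = 0.194 × 2.79e-07 = 5.43e-08.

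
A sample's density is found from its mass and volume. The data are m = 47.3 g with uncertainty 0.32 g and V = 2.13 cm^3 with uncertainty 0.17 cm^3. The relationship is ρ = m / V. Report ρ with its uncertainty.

Each factor contributes (exponent × relative error)² to (δρ/ρ)²:
  (1·δm/m)² = (1×0.00677)² = 4.58e-05;  (-1·δV/V)² = (-1×0.0798)² = 0.00637
δρ/ρ = √(0.00642) = 0.0801
ρ = 22.2 g/cm^3, so δρ = 0.0801 × 22.2 = 1.78 g/cm^3.

22.2 ± 1.78 g/cm^3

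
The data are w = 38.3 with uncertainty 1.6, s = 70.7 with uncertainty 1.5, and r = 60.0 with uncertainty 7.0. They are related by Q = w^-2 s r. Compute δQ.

0.419

Products/powers → add relative errors in quadrature, weighted by exponent:
  (-2·δw/w)² = (-2×0.0418)² = 0.00698;  (1·δs/s)² = (1×0.0212)² = 0.000450;  (1·δr/r)² = (1×0.117)² = 0.0136
δQ/Q = √(0.0210) = 0.145
Q = 2.89, so δQ = 0.145 × 2.89 = 0.419.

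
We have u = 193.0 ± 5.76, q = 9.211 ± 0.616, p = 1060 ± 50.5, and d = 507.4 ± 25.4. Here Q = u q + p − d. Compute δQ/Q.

0.0609

Let w = u·q = 1778. δw/w = √((1·δu/u)² + (1·δq/q)²) = √(0.000891 + 0.00447) = 0.0732, so δw = 130.
Q = w + p − d: δQ = √(δw² + δp² + δd²) = √(16900 + 2550 + 645) = 142
Q = 2330, so δQ/Q = 142/2330 = 0.0609.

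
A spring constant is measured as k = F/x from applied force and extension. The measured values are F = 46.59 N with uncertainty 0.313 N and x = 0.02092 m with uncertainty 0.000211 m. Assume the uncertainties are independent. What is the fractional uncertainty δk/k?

k is a product of powers, so relative uncertainties combine in quadrature:
  (1·δF/F)² = (1×0.00672)² = 4.51e-05;  (-1·δx/x)² = (-1×0.0101)² = 0.000102
δk/k = √(0.000147) = 0.0121

0.0121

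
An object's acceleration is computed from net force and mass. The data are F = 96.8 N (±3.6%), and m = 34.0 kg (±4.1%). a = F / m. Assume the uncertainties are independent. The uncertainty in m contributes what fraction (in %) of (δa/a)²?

56.5%

(δa/a)² = (1·δF/F)² + (-1·δm/m)²
  F term: (1×0.0360)² = 0.00130
  m term: (-1×0.0410)² = 0.00168
Total = 0.00298. Share from m = 0.00168/0.00298 = 0.565.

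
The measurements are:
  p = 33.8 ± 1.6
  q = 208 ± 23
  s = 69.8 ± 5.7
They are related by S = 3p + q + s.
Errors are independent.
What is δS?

Sums and differences: (δS)² = Σ (cᵢ δxᵢ)².
  (3·δp)² = 23.0;  (δq)² = 529;  (δs)² = 32.5
δS = √(585) = 24.2

24.2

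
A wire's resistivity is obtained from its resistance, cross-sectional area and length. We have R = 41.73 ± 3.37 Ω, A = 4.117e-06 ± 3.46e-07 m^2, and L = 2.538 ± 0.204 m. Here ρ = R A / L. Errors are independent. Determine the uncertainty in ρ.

9.58e-06 Ω·m

ρ is a product of powers, so relative uncertainties combine in quadrature:
  (1·δR/R)² = (1×0.0808)² = 0.00652;  (1·δA/A)² = (1×0.0840)² = 0.00706;  (-1·δL/L)² = (-1×0.0804)² = 0.00646
δρ/ρ = √(0.0200) = 0.142
ρ = 6.769e-05 Ω·m, so δρ = 0.142 × 6.769e-05 = 9.58e-06 Ω·m.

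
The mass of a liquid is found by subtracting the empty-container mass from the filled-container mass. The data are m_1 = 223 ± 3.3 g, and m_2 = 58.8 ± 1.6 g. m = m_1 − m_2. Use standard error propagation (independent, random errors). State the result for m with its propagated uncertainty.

164 ± 3.67 g

Absolute uncertainties add in quadrature for a linear combination:
  (δm_1)² = 10.9;  (δm_2)² = 2.56
δm = √(13.4) = 3.67 g
m = 164 g.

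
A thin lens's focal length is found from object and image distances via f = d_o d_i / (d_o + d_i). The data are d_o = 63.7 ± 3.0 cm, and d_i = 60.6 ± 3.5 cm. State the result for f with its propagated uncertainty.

31.1 ± 1.16 cm

∂f/∂d_o = (d_i/(d_o+d_i))² = 0.238;  ∂f/∂d_i = (d_o/(d_o+d_i))² = 0.263
δf = √((∂f/∂d_o · δd_o)² + (∂f/∂d_i · δd_i)²) = √(0.508 + 0.845) = 1.16 cm
f = 31.1 cm.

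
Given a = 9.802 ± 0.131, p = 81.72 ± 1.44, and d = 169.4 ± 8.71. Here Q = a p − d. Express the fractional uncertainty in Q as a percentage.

Let w = a·p = 801.0. δw/w = √((1·δa/a)² + (1·δp/p)²) = √(0.000179 + 0.000311) = 0.0221, so δw = 17.7.
Q = w − d: δQ = √(δw² + δd²) = √(314 + 75.9) = 19.7
Q = 631.6, so δQ/Q = 19.7/631.6 = 0.0313.

3.13%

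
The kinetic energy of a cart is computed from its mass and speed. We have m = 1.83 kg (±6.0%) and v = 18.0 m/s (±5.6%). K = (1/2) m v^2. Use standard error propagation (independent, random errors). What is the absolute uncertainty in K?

37.7 J

Each factor contributes (exponent × relative error)² to (δK/K)²:
  (1·δm/m)² = (1×0.0600)² = 0.00360;  (2·δv/v)² = (2×0.0560)² = 0.0125
δK/K = √(0.0161) = 0.127
K = 296 J, so δK = 0.127 × 296 = 37.7 J.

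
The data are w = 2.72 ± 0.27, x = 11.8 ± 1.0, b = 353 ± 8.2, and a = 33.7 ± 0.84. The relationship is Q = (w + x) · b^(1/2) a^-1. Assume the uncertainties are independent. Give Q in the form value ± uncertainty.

8.10 ± 0.619

Let u = w + x = 14.5. δu = √(δw² + δx²) = √(0.0729 + 1.00) = 1.04, so δu/u = 0.0713.
Q is then a monomial in u, b, a:
δQ/Q = √((δu/u)² + (½·δb/b)² + (-1·δa/a)²) = √(0.00509 + 0.000135 + 0.000621) = 0.0765
Q = 8.10, so δQ = 0.0765 × 8.10 = 0.619.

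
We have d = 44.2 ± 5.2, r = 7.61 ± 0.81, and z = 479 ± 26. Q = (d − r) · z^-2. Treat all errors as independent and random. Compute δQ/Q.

Let u = d − r = 36.6. δu = √(δd² + δr²) = √(27.0 + 0.656) = 5.26, so δu/u = 0.144.
Q is then a monomial in u, z:
δQ/Q = √((δu/u)² + (-2·δz/z)²) = √(0.0207 + 0.0118) = 0.180

0.180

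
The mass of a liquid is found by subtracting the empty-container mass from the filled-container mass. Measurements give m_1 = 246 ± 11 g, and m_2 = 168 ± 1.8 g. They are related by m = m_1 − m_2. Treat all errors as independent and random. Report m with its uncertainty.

78.0 ± 11.1 g

For a sum/difference, combine absolute errors in quadrature:
  (δm_1)² = 121;  (δm_2)² = 3.24
δm = √(124) = 11.1 g
m = 78.0 g.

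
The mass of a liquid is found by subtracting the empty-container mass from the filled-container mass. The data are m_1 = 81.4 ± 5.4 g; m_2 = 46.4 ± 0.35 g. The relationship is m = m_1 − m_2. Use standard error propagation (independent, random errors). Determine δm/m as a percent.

15.5%

For a sum/difference, combine absolute errors in quadrature:
  (δm_1)² = 29.2;  (δm_2)² = 0.122
δm = √(29.3) = 5.41 g
m = 35.0 g, so δm/m = 5.41/35.0 = 0.155.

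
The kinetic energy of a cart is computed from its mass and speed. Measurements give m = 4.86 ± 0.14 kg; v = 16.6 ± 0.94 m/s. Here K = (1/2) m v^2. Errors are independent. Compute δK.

78.3 J

Relative error in a monomial: (δK/K)² = Σ (nᵢ · δxᵢ/xᵢ)².
  (1·δm/m)² = (1×0.0288)² = 0.000830;  (2·δv/v)² = (2×0.0566)² = 0.0128
δK/K = √(0.0137) = 0.117
K = 670 J, so δK = 0.117 × 670 = 78.3 J.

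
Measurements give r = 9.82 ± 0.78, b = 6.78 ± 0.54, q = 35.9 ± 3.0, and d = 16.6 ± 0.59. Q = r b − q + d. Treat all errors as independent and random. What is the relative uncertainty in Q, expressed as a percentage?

Let p = r·b = 66.6. δp/p = √((1·δr/r)² + (1·δb/b)²) = √(0.00631 + 0.00634) = 0.112, so δp = 7.49.
Q = p − q + d: δQ = √(δp² + δq² + δd²) = √(56.1 + 9.00 + 0.348) = 8.09
Q = 47.3, so δQ/Q = 8.09/47.3 = 0.171.

17.1%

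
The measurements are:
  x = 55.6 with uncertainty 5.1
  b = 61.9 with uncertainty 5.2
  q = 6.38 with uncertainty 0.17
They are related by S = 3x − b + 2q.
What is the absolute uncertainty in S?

16.2

For a sum/difference, combine absolute errors in quadrature:
  (3·δx)² = 234;  (δb)² = 27.0;  (2·δq)² = 0.116
δS = √(261) = 16.2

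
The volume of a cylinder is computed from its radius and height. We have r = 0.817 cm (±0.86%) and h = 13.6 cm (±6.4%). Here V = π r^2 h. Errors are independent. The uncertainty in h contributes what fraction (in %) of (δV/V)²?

(δV/V)² = (2·δr/r)² + (1·δh/h)²
  r term: (2×0.00860)² = 0.000296
  h term: (1×0.0640)² = 0.00410
Total = 0.00439. Share from h = 0.00410/0.00439 = 0.933.

93.3%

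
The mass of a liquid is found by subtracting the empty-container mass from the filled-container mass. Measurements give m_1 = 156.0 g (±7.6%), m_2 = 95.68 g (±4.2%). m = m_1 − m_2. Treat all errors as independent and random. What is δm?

12.5 g

For a sum/difference, combine absolute errors in quadrature:
  (δm_1)² = 141;  (δm_2)² = 16.1
δm = √(157) = 12.5 g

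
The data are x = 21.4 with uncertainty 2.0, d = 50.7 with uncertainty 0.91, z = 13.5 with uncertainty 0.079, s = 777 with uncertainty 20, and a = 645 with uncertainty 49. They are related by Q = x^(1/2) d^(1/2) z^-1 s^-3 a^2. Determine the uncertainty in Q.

0.000383

Since Q is a product/quotient, work with relative uncertainties:
  (½·δx/x)² = (0.5×0.0935)² = 0.00218;  (½·δd/d)² = (0.5×0.0179)² = 8.05e-05;  (-1·δz/z)² = (-1×0.00585)² = 3.42e-05;  (-3·δs/s)² = (-3×0.0257)² = 0.00596;  (2·δa/a)² = (2×0.0760)² = 0.0231
δQ/Q = √(0.0313) = 0.177
Q = 0.00216, so δQ = 0.177 × 0.00216 = 0.000383.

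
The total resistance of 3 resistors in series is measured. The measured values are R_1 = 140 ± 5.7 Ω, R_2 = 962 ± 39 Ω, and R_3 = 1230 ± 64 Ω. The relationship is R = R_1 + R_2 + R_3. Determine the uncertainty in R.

Each term contributes (cᵢ δxᵢ)² to (δR)²:
  (δR_1)² = 32.5;  (δR_2)² = 1520;  (δR_3)² = 4100
δR = √(5650) = 75.2 Ω

75.2 Ω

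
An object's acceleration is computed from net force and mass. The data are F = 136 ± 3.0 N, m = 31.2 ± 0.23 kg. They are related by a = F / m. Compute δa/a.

0.0233

a is a product of powers, so relative uncertainties combine in quadrature:
  (1·δF/F)² = (1×0.0221)² = 0.000487;  (-1·δm/m)² = (-1×0.00737)² = 5.43e-05
δa/a = √(0.000541) = 0.0233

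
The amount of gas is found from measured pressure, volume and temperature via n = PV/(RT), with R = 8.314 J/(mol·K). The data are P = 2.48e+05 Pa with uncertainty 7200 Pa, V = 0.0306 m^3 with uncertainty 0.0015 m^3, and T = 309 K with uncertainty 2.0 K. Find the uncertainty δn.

0.169 mol

Each factor contributes (exponent × relative error)² to (δn/n)²:
  (1·δP/P)² = (1×0.0290)² = 0.000843;  (1·δV/V)² = (1×0.0490)² = 0.00240;  (-1·δT/T)² = (-1×0.00647)² = 4.19e-05
δn/n = √(0.00329) = 0.0573
n = 2.95 mol, so δn = 0.0573 × 2.95 = 0.169 mol.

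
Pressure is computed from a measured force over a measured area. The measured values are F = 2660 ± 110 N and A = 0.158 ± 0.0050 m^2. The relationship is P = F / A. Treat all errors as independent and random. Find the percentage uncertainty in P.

P is a product of powers, so relative uncertainties combine in quadrature:
  (1·δF/F)² = (1×0.0414)² = 0.00171;  (-1·δA/A)² = (-1×0.0316)² = 0.00100
δP/P = √(0.00271) = 0.0521

5.21%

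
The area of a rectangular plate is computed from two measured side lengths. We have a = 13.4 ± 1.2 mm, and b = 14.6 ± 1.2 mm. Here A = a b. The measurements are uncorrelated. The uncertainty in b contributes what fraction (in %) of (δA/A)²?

45.7%

(δA/A)² = (1·δa/a)² + (1·δb/b)²
  a term: (1×0.0896)² = 0.00802
  b term: (1×0.0822)² = 0.00676
Total = 0.0148. Share from b = 0.00676/0.0148 = 0.457.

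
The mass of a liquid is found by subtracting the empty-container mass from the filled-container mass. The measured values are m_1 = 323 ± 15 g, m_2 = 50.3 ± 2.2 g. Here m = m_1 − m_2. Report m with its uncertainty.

273 ± 15.2 g

Absolute uncertainties add in quadrature for a linear combination:
  (δm_1)² = 225;  (δm_2)² = 4.84
δm = √(230) = 15.2 g
m = 273 g.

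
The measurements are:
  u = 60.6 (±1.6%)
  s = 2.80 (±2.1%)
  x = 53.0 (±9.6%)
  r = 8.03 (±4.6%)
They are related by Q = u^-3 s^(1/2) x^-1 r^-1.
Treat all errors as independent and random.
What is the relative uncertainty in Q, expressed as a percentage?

11.7%

Q is a product of powers, so relative uncertainties combine in quadrature:
  (-3·δu/u)² = (-3×0.0160)² = 0.00230;  (½·δs/s)² = (0.5×0.0210)² = 0.000110;  (-1·δx/x)² = (-1×0.0960)² = 0.00922;  (-1·δr/r)² = (-1×0.0460)² = 0.00212
δQ/Q = √(0.0137) = 0.117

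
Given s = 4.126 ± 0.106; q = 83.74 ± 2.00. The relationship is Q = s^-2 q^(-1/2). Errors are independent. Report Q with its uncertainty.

Q is a product of powers, so relative uncertainties combine in quadrature:
  (-2·δs/s)² = (-2×0.0257)² = 0.00264;  (−½·δq/q)² = (-0.5×0.0239)² = 0.000143
δQ/Q = √(0.00278) = 0.0528
Q = 0.006419, so δQ = 0.0528 × 0.006419 = 0.000339.

0.006419 ± 0.000339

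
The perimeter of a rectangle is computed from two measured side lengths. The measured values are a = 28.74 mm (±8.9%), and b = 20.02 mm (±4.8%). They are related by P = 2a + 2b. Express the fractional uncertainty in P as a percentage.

P is a linear combination, so absolute uncertainties add in quadrature:
  (2·δa)² = 26.2;  (2·δb)² = 3.69
δP = √(29.9) = 5.46 mm
P = 97.52 mm, so δP/P = 5.46/97.52 = 0.0560.

5.60%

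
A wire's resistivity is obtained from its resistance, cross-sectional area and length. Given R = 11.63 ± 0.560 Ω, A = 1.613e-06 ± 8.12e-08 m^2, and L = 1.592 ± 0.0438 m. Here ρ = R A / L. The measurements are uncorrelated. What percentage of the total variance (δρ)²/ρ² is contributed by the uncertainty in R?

(δρ/ρ)² = (1·δR/R)² + (1·δA/A)² + (-1·δL/L)²
  R term: (1×0.0482)² = 0.00232
  A term: (1×0.0503)² = 0.00253
  L term: (-1×0.0275)² = 0.000757
Total = 0.00561. Share from R = 0.00232/0.00561 = 0.413.

41.3%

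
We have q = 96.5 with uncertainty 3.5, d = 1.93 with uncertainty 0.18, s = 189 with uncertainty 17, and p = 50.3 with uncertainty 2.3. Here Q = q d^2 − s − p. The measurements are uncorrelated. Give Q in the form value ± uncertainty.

120 ± 70.4

Let w = q·d^2 = 359. δw/w = √((1·δq/q)² + (2·δd/d)²) = √(0.00132 + 0.0348) = 0.190, so δw = 68.3.
Q = w − s − p: δQ = √(δw² + δs² + δp²) = √(4670 + 289 + 5.29) = 70.4
Q = 120.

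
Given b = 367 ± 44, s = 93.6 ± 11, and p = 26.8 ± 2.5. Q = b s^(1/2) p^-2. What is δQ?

1.13

Relative error in a monomial: (δQ/Q)² = Σ (nᵢ · δxᵢ/xᵢ)².
  (1·δb/b)² = (1×0.120)² = 0.0144;  (½·δs/s)² = (0.5×0.118)² = 0.00345;  (-2·δp/p)² = (-2×0.0933)² = 0.0348
δQ/Q = √(0.0526) = 0.229
Q = 4.94, so δQ = 0.229 × 4.94 = 1.13.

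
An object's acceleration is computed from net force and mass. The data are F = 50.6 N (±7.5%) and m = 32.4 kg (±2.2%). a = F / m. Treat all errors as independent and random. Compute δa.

For a monomial a ∝ F, m^-1, fractional errors add in quadrature:
  (1·δF/F)² = (1×0.0750)² = 0.00562;  (-1·δm/m)² = (-1×0.0220)² = 0.000484
δa/a = √(0.00611) = 0.0782
a = 1.56 m/s^2, so δa = 0.0782 × 1.56 = 0.122 m/s^2.

0.122 m/s^2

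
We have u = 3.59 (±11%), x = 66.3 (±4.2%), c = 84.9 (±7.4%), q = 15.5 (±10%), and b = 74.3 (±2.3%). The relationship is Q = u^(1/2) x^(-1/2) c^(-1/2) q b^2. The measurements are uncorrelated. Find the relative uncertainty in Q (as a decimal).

0.130

Products/powers → add relative errors in quadrature, weighted by exponent:
  (½·δu/u)² = (0.5×0.110)² = 0.00302;  (−½·δx/x)² = (-0.5×0.0420)² = 0.000441;  (−½·δc/c)² = (-0.5×0.0740)² = 0.00137;  (1·δq/q)² = (1×0.100)² = 0.0100;  (2·δb/b)² = (2×0.0230)² = 0.00212
δQ/Q = √(0.0170) = 0.130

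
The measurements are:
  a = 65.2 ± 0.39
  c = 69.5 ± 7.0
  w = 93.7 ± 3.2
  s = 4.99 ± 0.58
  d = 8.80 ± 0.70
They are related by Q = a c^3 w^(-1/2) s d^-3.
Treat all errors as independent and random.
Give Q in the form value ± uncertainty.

16600 ± 6670

Relative error in a monomial: (δQ/Q)² = Σ (nᵢ · δxᵢ/xᵢ)².
  (1·δa/a)² = (1×0.00598)² = 3.58e-05;  (3·δc/c)² = (3×0.101)² = 0.0913;  (−½·δw/w)² = (-0.5×0.0342)² = 0.000292;  (1·δs/s)² = (1×0.116)² = 0.0135;  (-3·δd/d)² = (-3×0.0795)² = 0.0569
δQ/Q = √(0.162) = 0.403
Q = 16600, so δQ = 0.403 × 16600 = 6670.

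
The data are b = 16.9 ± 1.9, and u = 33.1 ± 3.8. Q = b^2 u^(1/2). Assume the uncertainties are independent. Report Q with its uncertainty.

Q is a product of powers, so relative uncertainties combine in quadrature:
  (2·δb/b)² = (2×0.112)² = 0.0506;  (½·δu/u)² = (0.5×0.115)² = 0.00329
δQ/Q = √(0.0539) = 0.232
Q = 1640, so δQ = 0.232 × 1640 = 381.

1640 ± 381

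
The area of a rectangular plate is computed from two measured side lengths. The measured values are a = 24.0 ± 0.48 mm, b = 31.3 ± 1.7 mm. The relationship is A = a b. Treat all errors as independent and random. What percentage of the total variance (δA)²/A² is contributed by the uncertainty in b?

88.1%

(δA/A)² = (1·δa/a)² + (1·δb/b)²
  a term: (1×0.0200)² = 0.000400
  b term: (1×0.0543)² = 0.00295
Total = 0.00335. Share from b = 0.00295/0.00335 = 0.881.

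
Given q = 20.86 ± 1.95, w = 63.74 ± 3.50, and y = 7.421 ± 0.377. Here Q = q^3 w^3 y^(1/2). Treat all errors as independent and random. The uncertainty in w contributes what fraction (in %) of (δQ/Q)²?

25.5%

(δQ/Q)² = (3·δq/q)² + (3·δw/w)² + (½·δy/y)²
  q term: (3×0.0935)² = 0.0786
  w term: (3×0.0549)² = 0.0271
  y term: (0.5×0.0508)² = 0.000645
Total = 0.106. Share from w = 0.0271/0.106 = 0.255.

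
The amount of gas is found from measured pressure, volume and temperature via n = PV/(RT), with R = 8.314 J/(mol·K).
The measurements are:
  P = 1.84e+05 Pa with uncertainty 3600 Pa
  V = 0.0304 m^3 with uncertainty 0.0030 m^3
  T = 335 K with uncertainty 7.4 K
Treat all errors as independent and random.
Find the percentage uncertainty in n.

Products/powers → add relative errors in quadrature, weighted by exponent:
  (1·δP/P)² = (1×0.0196)² = 0.000383;  (1·δV/V)² = (1×0.0987)² = 0.00974;  (-1·δT/T)² = (-1×0.0221)² = 0.000488
δn/n = √(0.0106) = 0.103

10.3%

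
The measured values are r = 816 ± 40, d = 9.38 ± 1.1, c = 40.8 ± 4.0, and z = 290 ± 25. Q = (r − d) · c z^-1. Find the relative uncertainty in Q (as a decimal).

Let u = r − d = 807. δu = √(δr² + δd²) = √(1600 + 1.21) = 40.0, so δu/u = 0.0496.
Q is then a monomial in u, c, z:
δQ/Q = √((δu/u)² + (1·δc/c)² + (-1·δz/z)²) = √(0.00246 + 0.00961 + 0.00743) = 0.140

0.140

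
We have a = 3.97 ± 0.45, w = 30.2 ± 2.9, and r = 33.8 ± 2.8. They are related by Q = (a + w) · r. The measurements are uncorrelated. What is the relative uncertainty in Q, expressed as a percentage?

Let u = a + w = 34.2. δu = √(δa² + δw²) = √(0.203 + 8.41) = 2.93, so δu/u = 0.0859.
Q is then a monomial in u, r:
δQ/Q = √((δu/u)² + (1·δr/r)²) = √(0.00738 + 0.00686) = 0.119

11.9%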